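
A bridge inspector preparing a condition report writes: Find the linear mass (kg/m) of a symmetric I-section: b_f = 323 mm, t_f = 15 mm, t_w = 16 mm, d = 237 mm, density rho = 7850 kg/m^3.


A_flanges = 2 * 323 * 15 = 9690 mm^2
A_web = (237 - 2 * 15) * 16 = 3312 mm^2
A_total = 9690 + 3312 = 13002 mm^2 = 0.013002 m^2
Weight = rho * A = 7850 * 0.013002 = 102.0657 kg/m

102.0657 kg/m


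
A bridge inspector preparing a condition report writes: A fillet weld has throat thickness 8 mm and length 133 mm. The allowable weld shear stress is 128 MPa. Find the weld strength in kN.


Strength = throat * length * allowable stress
= 8 * 133 * 128 N
= 136192 N
= 136.19 kN

136.19 kN


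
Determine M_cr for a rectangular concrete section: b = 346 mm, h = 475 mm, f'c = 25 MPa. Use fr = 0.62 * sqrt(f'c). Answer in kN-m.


fr = 0.62 * sqrt(25) = 0.62 * 5.0 = 3.1 MPa
I = 346 * 475^3 / 12 = 3090122395.83 mm^4
y_t = 237.5 mm
M_cr = fr * I / y_t = 3.1 * 3090122395.83 / 237.5 N-mm
= 40.3342 kN-m

40.3342 kN-m


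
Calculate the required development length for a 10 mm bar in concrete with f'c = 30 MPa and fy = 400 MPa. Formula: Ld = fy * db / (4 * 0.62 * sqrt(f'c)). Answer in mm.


Ld = (fy * db) / (4 * 0.62 * sqrt(f'c))
= (400 * 10) / (4 * 0.62 * sqrt(30))
= 4000 / 13.5835
= 294.47 mm

294.47 mm


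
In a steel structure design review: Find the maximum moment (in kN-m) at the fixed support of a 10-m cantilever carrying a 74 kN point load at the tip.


For a cantilever with a point load at the free end:
M_max = P * L = 74 * 10 = 740 kN-m

740 kN-m


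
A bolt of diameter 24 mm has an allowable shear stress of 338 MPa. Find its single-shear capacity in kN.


A = pi * d^2 / 4 = pi * 24^2 / 4 = 452.3893 mm^2
V = f_v * A / 1000 = 338 * 452.3893 / 1000
= 152.9076 kN

152.9076 kN


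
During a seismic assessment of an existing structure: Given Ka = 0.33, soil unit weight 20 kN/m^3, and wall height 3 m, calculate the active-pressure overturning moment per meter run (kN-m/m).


Pa = 0.5 * Ka * gamma * H^2
= 0.5 * 0.33 * 20 * 3^2
= 29.7 kN/m
Arm = H / 3 = 3 / 3 = 1.0 m
Mo = Pa * arm = Pa * H / 3 = 29.7 * 3 / 3 = 29.7 kN-m/m

29.7 kN-m/m


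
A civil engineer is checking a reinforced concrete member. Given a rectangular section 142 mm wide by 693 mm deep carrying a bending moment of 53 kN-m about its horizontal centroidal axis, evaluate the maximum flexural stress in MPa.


I = b * h^3 / 12 = 142 * 693^3 / 12 = 3938281924.5 mm^4
y = h / 2 = 693 / 2 = 346.5 mm
M = 53 kN-m = 53000000.0 N-mm
sigma = M * y / I = 53000000.0 * 346.5 / 3938281924.5
= 4.66 MPa

4.66 MPa


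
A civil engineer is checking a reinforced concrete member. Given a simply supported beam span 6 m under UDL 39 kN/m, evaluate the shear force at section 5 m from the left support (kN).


R_A = w * L / 2 = 39 * 6 / 2 = 117.0 kN
V(x) = R_A - w * x = 117.0 - 39 * 5
= -78.0 kN

-78.0 kN


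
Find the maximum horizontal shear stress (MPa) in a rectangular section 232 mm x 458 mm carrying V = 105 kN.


A = b * h = 232 * 458 = 106256 mm^2
V = 105 kN = 105000.0 N
tau_max = 1.5 * V / A = 1.5 * 105000.0 / 106256
= 1.4823 MPa

1.4823 MPa


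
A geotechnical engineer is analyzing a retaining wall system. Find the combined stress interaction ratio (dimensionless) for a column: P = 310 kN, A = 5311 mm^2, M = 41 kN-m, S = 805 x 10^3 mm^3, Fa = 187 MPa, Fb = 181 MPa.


f_a = P / A = 310000.0 / 5311 = 58.3694 MPa
f_b = M / S = 41000000.0 / 805000.0 = 50.9317 MPa
Ratio = f_a / Fa + f_b / Fb
= 58.3694 / 187 + 50.9317 / 181
= 0.5935 (dimensionless)

0.5935 (dimensionless)


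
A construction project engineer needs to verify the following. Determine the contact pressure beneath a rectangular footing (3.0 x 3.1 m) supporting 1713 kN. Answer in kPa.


A = 3.0 * 3.1 = 9.3 m^2
q = P / A = 1713 / 9.3
= 184.1935 kPa

184.1935 kPa


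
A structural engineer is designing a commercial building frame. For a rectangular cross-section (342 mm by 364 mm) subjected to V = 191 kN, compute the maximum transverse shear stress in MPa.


A = b * h = 342 * 364 = 124488 mm^2
V = 191 kN = 191000.0 N
tau_max = 1.5 * V / A = 1.5 * 191000.0 / 124488
= 2.3014 MPa

2.3014 MPa


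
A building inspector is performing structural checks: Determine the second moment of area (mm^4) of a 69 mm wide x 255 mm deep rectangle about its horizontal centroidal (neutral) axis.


I = b * h^3 / 12
= 69 * 255^3 / 12
= 69 * 16581375 / 12
= 95342906.25 mm^4

95342906.25 mm^4


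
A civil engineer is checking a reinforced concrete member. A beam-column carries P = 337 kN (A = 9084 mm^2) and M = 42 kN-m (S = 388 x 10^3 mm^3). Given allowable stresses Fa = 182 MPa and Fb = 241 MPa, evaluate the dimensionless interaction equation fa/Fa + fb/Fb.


f_a = P / A = 337000.0 / 9084 = 37.0982 MPa
f_b = M / S = 42000000.0 / 388000.0 = 108.2474 MPa
Ratio = f_a / Fa + f_b / Fb
= 37.0982 / 182 + 108.2474 / 241
= 0.653 (dimensionless)

0.653 (dimensionless)


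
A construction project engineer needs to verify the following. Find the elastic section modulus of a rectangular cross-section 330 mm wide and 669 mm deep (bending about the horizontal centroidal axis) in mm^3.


S = b * h^2 / 6
= 330 * 669^2 / 6
= 330 * 447561 / 6
= 24615855.0 mm^3

24615855.0 mm^3


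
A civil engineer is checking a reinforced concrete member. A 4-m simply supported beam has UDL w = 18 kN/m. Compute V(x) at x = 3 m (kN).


R_A = w * L / 2 = 18 * 4 / 2 = 36.0 kN
V(x) = R_A - w * x = 36.0 - 18 * 3
= -18.0 kN

-18.0 kN


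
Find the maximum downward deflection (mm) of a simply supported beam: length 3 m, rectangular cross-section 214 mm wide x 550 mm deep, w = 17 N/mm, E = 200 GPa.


I = 214 * 550^3 / 12 = 2967020833.33 mm^4
L = 3000.0 mm, w = 17 N/mm, E = 200000.0 MPa
delta = 5 * w * L^4 / (384 * E * I)
= 5 * 17 * 3000.0^4 / (384 * 200000.0 * 2967020833.33)
= 0.0302 mm

0.0302 mm


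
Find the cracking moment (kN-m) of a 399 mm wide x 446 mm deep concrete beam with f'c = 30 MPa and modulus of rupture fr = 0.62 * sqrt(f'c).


fr = 0.62 * sqrt(30) = 0.62 * 5.4772 = 3.3959 MPa
I = 399 * 446^3 / 12 = 2949824822.0 mm^4
y_t = 223.0 mm
M_cr = fr * I / y_t = 3.3959 * 2949824822.0 / 223.0 N-mm
= 44.9204 kN-m

44.9204 kN-m


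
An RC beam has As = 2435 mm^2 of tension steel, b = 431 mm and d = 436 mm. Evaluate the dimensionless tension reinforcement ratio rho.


rho = As / (b * d)
= 2435 / (431 * 436)
= 2435 / 187916
= 0.012958 (dimensionless)

0.012958 (dimensionless)


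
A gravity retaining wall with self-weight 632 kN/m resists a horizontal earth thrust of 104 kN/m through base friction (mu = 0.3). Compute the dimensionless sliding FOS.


Resisting force = mu * W = 0.3 * 632 = 189.6 kN/m
FOS = Resisting / Driving = 189.6 / 104
= 1.8231 (dimensionless)

1.8231 (dimensionless)


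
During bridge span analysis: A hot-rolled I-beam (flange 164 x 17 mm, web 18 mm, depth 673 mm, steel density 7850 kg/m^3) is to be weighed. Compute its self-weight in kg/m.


A_flanges = 2 * 164 * 17 = 5576 mm^2
A_web = (673 - 2 * 17) * 18 = 11502 mm^2
A_total = 5576 + 11502 = 17078 mm^2 = 0.017078 m^2
Weight = rho * A = 7850 * 0.017078 = 134.0623 kg/m

134.0623 kg/m


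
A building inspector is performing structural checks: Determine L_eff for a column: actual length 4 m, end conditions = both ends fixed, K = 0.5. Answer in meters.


L_eff = K * L
= 0.5 * 4
= 2.0 m

2.0 m


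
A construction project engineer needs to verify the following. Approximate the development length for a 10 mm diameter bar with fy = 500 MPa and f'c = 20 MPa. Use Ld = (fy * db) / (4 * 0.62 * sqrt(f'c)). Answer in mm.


Ld = (fy * db) / (4 * 0.62 * sqrt(f'c))
= (500 * 10) / (4 * 0.62 * sqrt(20))
= 5000 / 11.0909
= 450.82 mm

450.82 mm


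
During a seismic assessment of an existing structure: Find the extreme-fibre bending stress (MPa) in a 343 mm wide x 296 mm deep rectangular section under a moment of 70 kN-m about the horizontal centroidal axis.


I = b * h^3 / 12 = 343 * 296^3 / 12 = 741289770.67 mm^4
y = h / 2 = 296 / 2 = 148.0 mm
M = 70 kN-m = 70000000.0 N-mm
sigma = M * y / I = 70000000.0 * 148.0 / 741289770.67
= 13.98 MPa

13.98 MPa


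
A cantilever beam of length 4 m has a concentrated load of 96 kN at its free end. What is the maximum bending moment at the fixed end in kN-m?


For a cantilever with a point load at the free end:
M_max = P * L = 96 * 4 = 384 kN-m

384 kN-m


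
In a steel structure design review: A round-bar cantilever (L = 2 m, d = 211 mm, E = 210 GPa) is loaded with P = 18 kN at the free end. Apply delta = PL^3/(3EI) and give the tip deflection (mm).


I = pi * d^4 / 64 = pi * 211^4 / 64 = 97297060.54 mm^4
L = 2000.0 mm, P = 18000.0 N, E = 210000.0 MPa
delta = P * L^3 / (3 * E * I)
= 18000.0 * 2000.0^3 / (3 * 210000.0 * 97297060.54)
= 2.3492 mm

2.3492 mm


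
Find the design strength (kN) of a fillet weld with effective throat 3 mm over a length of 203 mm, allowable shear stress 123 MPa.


Strength = throat * length * allowable stress
= 3 * 203 * 123 N
= 74907 N
= 74.91 kN

74.91 kN


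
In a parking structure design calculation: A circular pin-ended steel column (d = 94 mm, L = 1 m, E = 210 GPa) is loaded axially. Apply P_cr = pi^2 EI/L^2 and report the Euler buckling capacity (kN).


I = pi * d^4 / 64 = 3832492.5 mm^4
L = 1000.0 mm
P_cr = pi^2 * E * I / L^2
= 9.8696 * 210000.0 * 3832492.5 / 1000.0^2
= 7943288.81 N = 7943.2888 kN

7943.2888 kN


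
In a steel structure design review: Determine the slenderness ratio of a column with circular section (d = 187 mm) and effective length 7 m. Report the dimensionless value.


Radius of gyration r = d / 4 = 187 / 4 = 46.75 mm
L_eff = 7000.0 mm
Slenderness ratio = L / r = 7000.0 / 46.75 = 149.73 (dimensionless)

149.73 (dimensionless)


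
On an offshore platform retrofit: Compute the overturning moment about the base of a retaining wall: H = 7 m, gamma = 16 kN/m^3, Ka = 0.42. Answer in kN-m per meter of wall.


Pa = 0.5 * Ka * gamma * H^2
= 0.5 * 0.42 * 16 * 7^2
= 164.64 kN/m
Arm = H / 3 = 7 / 3 = 2.3333 m
Mo = Pa * arm = Pa * H / 3 = 164.64 * 7 / 3 = 384.16 kN-m/m

384.16 kN-m/m


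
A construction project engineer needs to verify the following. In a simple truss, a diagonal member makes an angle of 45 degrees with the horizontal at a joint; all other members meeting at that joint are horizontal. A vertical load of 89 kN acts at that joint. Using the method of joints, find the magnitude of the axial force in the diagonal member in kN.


At the joint, only the diagonal has a vertical component, so vertical equilibrium gives:
F * sin(45) = 89
F = 89 / sin(45)
= 89 / 0.707107
= 125.86 kN

125.86 kN


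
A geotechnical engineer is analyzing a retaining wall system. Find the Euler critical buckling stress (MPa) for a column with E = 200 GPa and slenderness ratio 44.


sigma_cr = pi^2 * E / lambda^2
= 9.8696 * 200000.0 / 44^2
= 9.8696 * 200000.0 / 1936
= 1019.5872 MPa

1019.5872 MPa


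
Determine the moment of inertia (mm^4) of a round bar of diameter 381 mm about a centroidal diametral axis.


r = d / 2 = 381 / 2 = 190.5 mm
I = pi * r^4 / 4 = pi * 190.5^4 / 4
= 1034355436.5 mm^4

1034355436.5 mm^4


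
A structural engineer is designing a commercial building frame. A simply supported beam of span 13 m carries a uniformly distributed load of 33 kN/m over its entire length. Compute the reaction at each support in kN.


Total load = w * L = 33 * 13 = 429 kN
By symmetry, each reaction R = total / 2 = 429 / 2 = 214.5 kN

214.5 kN


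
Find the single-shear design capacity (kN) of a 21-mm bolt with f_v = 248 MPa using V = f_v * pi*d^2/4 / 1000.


A = pi * d^2 / 4 = pi * 21^2 / 4 = 346.3606 mm^2
V = f_v * A / 1000 = 248 * 346.3606 / 1000
= 85.8974 kN

85.8974 kN


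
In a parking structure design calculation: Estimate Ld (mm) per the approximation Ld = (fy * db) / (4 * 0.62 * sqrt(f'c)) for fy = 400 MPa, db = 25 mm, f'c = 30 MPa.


Ld = (fy * db) / (4 * 0.62 * sqrt(f'c))
= (400 * 25) / (4 * 0.62 * sqrt(30))
= 10000 / 13.5835
= 736.19 mm

736.19 mm


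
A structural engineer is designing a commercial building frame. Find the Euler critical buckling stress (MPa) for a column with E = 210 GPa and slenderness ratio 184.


sigma_cr = pi^2 * E / lambda^2
= 9.8696 * 210000.0 / 184^2
= 9.8696 * 210000.0 / 33856
= 61.2186 MPa

61.2186 MPa


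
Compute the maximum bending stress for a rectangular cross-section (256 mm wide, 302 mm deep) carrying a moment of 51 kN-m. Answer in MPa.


I = b * h^3 / 12 = 256 * 302^3 / 12 = 587596970.67 mm^4
y = h / 2 = 302 / 2 = 151.0 mm
M = 51 kN-m = 51000000.0 N-mm
sigma = M * y / I = 51000000.0 * 151.0 / 587596970.67
= 13.11 MPa

13.11 MPa


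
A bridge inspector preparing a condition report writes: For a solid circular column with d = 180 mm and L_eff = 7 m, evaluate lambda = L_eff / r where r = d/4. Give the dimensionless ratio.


Radius of gyration r = d / 4 = 180 / 4 = 45.0 mm
L_eff = 7000.0 mm
Slenderness ratio = L / r = 7000.0 / 45.0 = 155.56 (dimensionless)

155.56 (dimensionless)


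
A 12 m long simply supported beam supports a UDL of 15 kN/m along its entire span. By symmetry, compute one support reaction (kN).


Total load = w * L = 15 * 12 = 180 kN
By symmetry, each reaction R = total / 2 = 180 / 2 = 90.0 kN

90.0 kN


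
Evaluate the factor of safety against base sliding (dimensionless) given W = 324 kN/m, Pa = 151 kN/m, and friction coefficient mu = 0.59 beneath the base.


Resisting force = mu * W = 0.59 * 324 = 191.16 kN/m
FOS = Resisting / Driving = 191.16 / 151
= 1.266 (dimensionless)

1.266 (dimensionless)


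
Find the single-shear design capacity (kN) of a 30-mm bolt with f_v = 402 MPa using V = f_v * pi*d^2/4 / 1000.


A = pi * d^2 / 4 = pi * 30^2 / 4 = 706.8583 mm^2
V = f_v * A / 1000 = 402 * 706.8583 / 1000
= 284.1571 kN

284.1571 kN


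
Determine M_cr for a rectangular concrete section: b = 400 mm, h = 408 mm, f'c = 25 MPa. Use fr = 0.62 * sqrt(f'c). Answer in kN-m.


fr = 0.62 * sqrt(25) = 0.62 * 5.0 = 3.1 MPa
I = 400 * 408^3 / 12 = 2263910400.0 mm^4
y_t = 204.0 mm
M_cr = fr * I / y_t = 3.1 * 2263910400.0 / 204.0 N-mm
= 34.4026 kN-m

34.4026 kN-m


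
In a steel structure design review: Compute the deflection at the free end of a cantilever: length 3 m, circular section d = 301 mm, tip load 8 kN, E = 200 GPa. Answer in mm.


I = pi * d^4 / 64 = pi * 301^4 / 64 = 402935823.96 mm^4
L = 3000.0 mm, P = 8000.0 N, E = 200000.0 MPa
delta = P * L^3 / (3 * E * I)
= 8000.0 * 3000.0^3 / (3 * 200000.0 * 402935823.96)
= 0.8934 mm

0.8934 mm


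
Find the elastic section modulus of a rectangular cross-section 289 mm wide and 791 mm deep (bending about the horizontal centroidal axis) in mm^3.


S = b * h^2 / 6
= 289 * 791^2 / 6
= 289 * 625681 / 6
= 30136968.17 mm^3

30136968.17 mm^3


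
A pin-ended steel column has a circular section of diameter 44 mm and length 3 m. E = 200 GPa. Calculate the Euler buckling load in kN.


I = pi * d^4 / 64 = 183984.23 mm^4
L = 3000.0 mm
P_cr = pi^2 * E * I / L^2
= 9.8696 * 200000.0 * 183984.23 / 3000.0^2
= 40352.26 N = 40.3523 kN

40.3523 kN


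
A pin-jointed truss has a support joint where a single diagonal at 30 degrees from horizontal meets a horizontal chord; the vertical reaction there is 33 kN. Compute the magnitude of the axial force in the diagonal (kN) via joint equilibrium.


At the joint, only the diagonal has a vertical component, so vertical equilibrium gives:
F * sin(30) = 33
F = 33 / sin(30)
= 33 / 0.5
= 66.0 kN

66.0 kN


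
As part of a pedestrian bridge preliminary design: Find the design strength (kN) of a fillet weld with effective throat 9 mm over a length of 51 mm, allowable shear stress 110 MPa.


Strength = throat * length * allowable stress
= 9 * 51 * 110 N
= 50490 N
= 50.49 kN

50.49 kN


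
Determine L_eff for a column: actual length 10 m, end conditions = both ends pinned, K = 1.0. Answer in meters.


L_eff = K * L
= 1.0 * 10
= 10.0 m

10.0 m


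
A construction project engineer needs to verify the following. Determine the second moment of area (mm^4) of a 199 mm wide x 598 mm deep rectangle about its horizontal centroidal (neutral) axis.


I = b * h^3 / 12
= 199 * 598^3 / 12
= 199 * 213847192 / 12
= 3546299267.33 mm^4

3546299267.33 mm^4


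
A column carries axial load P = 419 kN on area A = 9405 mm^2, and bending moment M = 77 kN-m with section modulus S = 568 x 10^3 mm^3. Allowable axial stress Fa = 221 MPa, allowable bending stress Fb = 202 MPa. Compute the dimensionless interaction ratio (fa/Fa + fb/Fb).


f_a = P / A = 419000.0 / 9405 = 44.5508 MPa
f_b = M / S = 77000000.0 / 568000.0 = 135.5634 MPa
Ratio = f_a / Fa + f_b / Fb
= 44.5508 / 221 + 135.5634 / 202
= 0.8727 (dimensionless)

0.8727 (dimensionless)


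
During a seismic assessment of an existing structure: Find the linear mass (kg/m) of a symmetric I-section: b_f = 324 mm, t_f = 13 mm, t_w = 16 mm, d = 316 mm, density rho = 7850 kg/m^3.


A_flanges = 2 * 324 * 13 = 8424 mm^2
A_web = (316 - 2 * 13) * 16 = 4640 mm^2
A_total = 8424 + 4640 = 13064 mm^2 = 0.013064 m^2
Weight = rho * A = 7850 * 0.013064 = 102.5524 kg/m

102.5524 kg/m


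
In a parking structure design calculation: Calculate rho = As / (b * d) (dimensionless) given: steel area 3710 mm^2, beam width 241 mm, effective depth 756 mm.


rho = As / (b * d)
= 3710 / (241 * 756)
= 3710 / 182196
= 0.020363 (dimensionless)

0.020363 (dimensionless)


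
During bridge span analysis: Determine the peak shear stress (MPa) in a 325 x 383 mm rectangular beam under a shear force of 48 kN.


A = b * h = 325 * 383 = 124475 mm^2
V = 48 kN = 48000.0 N
tau_max = 1.5 * V / A = 1.5 * 48000.0 / 124475
= 0.5784 MPa

0.5784 MPa


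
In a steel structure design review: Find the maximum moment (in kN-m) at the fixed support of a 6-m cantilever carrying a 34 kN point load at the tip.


For a cantilever with a point load at the free end:
M_max = P * L = 34 * 6 = 204 kN-m

204 kN-m


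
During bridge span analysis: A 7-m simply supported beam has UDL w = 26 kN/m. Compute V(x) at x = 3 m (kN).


R_A = w * L / 2 = 26 * 7 / 2 = 91.0 kN
V(x) = R_A - w * x = 91.0 - 26 * 3
= 13.0 kN

13.0 kN


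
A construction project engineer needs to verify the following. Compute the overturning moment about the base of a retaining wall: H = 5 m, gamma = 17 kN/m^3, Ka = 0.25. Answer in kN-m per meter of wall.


Pa = 0.5 * Ka * gamma * H^2
= 0.5 * 0.25 * 17 * 5^2
= 53.125 kN/m
Arm = H / 3 = 5 / 3 = 1.6667 m
Mo = Pa * arm = Pa * H / 3 = 53.125 * 5 / 3 = 88.5417 kN-m/m

88.5417 kN-m/m


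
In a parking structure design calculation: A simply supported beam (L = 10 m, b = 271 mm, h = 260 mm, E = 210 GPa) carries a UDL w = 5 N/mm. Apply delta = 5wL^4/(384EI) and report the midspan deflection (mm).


I = 271 * 260^3 / 12 = 396924666.67 mm^4
L = 10000.0 mm, w = 5 N/mm, E = 210000.0 MPa
delta = 5 * w * L^4 / (384 * E * I)
= 5 * 5 * 10000.0^4 / (384 * 210000.0 * 396924666.67)
= 7.8105 mm

7.8105 mm


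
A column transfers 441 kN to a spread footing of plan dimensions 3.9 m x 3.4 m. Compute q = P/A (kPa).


A = 3.9 * 3.4 = 13.26 m^2
q = P / A = 441 / 13.26
= 33.2579 kPa

33.2579 kPa


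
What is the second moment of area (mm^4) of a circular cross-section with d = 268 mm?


r = d / 2 = 268 / 2 = 134.0 mm
I = pi * r^4 / 4 = pi * 134.0^4 / 4
= 253226454.78 mm^4

253226454.78 mm^4


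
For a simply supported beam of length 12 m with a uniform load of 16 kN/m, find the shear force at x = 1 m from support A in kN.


R_A = w * L / 2 = 16 * 12 / 2 = 96.0 kN
V(x) = R_A - w * x = 96.0 - 16 * 1
= 80.0 kN

80.0 kN


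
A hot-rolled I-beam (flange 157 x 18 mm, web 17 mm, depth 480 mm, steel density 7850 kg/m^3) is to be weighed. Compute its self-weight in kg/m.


A_flanges = 2 * 157 * 18 = 5652 mm^2
A_web = (480 - 2 * 18) * 17 = 7548 mm^2
A_total = 5652 + 7548 = 13200 mm^2 = 0.013200 m^2
Weight = rho * A = 7850 * 0.013200 = 103.62 kg/m

103.62 kg/m


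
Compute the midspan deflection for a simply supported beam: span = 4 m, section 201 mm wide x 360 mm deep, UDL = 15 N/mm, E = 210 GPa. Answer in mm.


I = 201 * 360^3 / 12 = 781488000.0 mm^4
L = 4000.0 mm, w = 15 N/mm, E = 210000.0 MPa
delta = 5 * w * L^4 / (384 * E * I)
= 5 * 15 * 4000.0^4 / (384 * 210000.0 * 781488000.0)
= 0.3047 mm

0.3047 mm


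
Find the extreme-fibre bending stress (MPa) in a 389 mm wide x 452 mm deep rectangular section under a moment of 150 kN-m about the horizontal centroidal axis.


I = b * h^3 / 12 = 389 * 452^3 / 12 = 2993530309.33 mm^4
y = h / 2 = 452 / 2 = 226.0 mm
M = 150 kN-m = 150000000.0 N-mm
sigma = M * y / I = 150000000.0 * 226.0 / 2993530309.33
= 11.32 MPa

11.32 MPa


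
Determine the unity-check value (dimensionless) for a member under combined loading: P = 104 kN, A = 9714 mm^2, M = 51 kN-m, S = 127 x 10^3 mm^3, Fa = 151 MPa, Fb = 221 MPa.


f_a = P / A = 104000.0 / 9714 = 10.7062 MPa
f_b = M / S = 51000000.0 / 127000.0 = 401.5748 MPa
Ratio = f_a / Fa + f_b / Fb
= 10.7062 / 151 + 401.5748 / 221
= 1.888 (dimensionless)

1.888 (dimensionless)


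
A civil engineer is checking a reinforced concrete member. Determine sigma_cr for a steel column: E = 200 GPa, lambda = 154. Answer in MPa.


sigma_cr = pi^2 * E / lambda^2
= 9.8696 * 200000.0 / 154^2
= 9.8696 * 200000.0 / 23716
= 83.2316 MPa

83.2316 MPa


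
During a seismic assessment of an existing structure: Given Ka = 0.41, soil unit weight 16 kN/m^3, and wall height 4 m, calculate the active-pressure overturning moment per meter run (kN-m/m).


Pa = 0.5 * Ka * gamma * H^2
= 0.5 * 0.41 * 16 * 4^2
= 52.48 kN/m
Arm = H / 3 = 4 / 3 = 1.3333 m
Mo = Pa * arm = Pa * H / 3 = 52.48 * 4 / 3 = 69.9733 kN-m/m

69.9733 kN-m/m


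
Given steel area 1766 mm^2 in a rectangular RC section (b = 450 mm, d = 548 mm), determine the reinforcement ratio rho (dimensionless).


rho = As / (b * d)
= 1766 / (450 * 548)
= 1766 / 246600
= 0.007161 (dimensionless)

0.007161 (dimensionless)


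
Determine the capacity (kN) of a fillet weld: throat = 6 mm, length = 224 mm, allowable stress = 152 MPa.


Strength = throat * length * allowable stress
= 6 * 224 * 152 N
= 204288 N
= 204.29 kN

204.29 kN


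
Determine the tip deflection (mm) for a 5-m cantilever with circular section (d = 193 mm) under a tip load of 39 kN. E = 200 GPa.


I = pi * d^4 / 64 = pi * 193^4 / 64 = 68108157.98 mm^4
L = 5000.0 mm, P = 39000.0 N, E = 200000.0 MPa
delta = P * L^3 / (3 * E * I)
= 39000.0 * 5000.0^3 / (3 * 200000.0 * 68108157.98)
= 119.2955 mm

119.2955 mm


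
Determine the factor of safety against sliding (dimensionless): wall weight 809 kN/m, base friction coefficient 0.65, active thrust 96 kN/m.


Resisting force = mu * W = 0.65 * 809 = 525.85 kN/m
FOS = Resisting / Driving = 525.85 / 96
= 5.4776 (dimensionless)

5.4776 (dimensionless)


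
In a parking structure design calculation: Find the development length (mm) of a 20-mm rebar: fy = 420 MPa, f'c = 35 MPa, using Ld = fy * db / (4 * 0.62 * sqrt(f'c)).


Ld = (fy * db) / (4 * 0.62 * sqrt(f'c))
= (420 * 20) / (4 * 0.62 * sqrt(35))
= 8400 / 14.6719
= 572.52 mm

572.52 mm


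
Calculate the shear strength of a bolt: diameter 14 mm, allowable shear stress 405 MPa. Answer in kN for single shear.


A = pi * d^2 / 4 = pi * 14^2 / 4 = 153.938 mm^2
V = f_v * A / 1000 = 405 * 153.938 / 1000
= 62.3449 kN

62.3449 kN


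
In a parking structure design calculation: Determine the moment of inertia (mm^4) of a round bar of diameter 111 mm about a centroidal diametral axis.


r = d / 2 = 111 / 2 = 55.5 mm
I = pi * r^4 / 4 = pi * 55.5^4 / 4
= 7451810.7 mm^4

7451810.7 mm^4


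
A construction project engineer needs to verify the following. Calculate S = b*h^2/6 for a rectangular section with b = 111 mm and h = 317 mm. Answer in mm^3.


S = b * h^2 / 6
= 111 * 317^2 / 6
= 111 * 100489 / 6
= 1859046.5 mm^3

1859046.5 mm^3


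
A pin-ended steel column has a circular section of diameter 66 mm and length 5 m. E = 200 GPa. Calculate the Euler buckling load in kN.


I = pi * d^4 / 64 = 931420.18 mm^4
L = 5000.0 mm
P_cr = pi^2 * E * I / L^2
= 9.8696 * 200000.0 * 931420.18 / 5000.0^2
= 73541.99 N = 73.542 kN

73.542 kN


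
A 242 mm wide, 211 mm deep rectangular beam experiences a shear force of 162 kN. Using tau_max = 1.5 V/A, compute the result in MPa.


A = b * h = 242 * 211 = 51062 mm^2
V = 162 kN = 162000.0 N
tau_max = 1.5 * V / A = 1.5 * 162000.0 / 51062
= 4.7589 MPa

4.7589 MPa


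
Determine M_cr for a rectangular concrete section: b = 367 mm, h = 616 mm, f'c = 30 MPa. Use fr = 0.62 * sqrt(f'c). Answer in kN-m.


fr = 0.62 * sqrt(30) = 0.62 * 5.4772 = 3.3959 MPa
I = 367 * 616^3 / 12 = 7148698069.33 mm^4
y_t = 308.0 mm
M_cr = fr * I / y_t = 3.3959 * 7148698069.33 / 308.0 N-mm
= 78.8186 kN-m

78.8186 kN-m


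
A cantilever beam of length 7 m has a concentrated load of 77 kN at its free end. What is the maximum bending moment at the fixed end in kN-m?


For a cantilever with a point load at the free end:
M_max = P * L = 77 * 7 = 539 kN-m

539 kN-m


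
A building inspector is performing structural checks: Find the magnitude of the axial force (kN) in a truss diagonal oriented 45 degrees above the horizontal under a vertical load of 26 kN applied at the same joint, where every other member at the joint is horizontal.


At the joint, only the diagonal has a vertical component, so vertical equilibrium gives:
F * sin(45) = 26
F = 26 / sin(45)
= 26 / 0.707107
= 36.77 kN

36.77 kN


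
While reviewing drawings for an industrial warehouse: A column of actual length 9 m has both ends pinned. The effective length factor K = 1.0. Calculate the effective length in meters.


L_eff = K * L
= 1.0 * 9
= 9.0 m

9.0 m


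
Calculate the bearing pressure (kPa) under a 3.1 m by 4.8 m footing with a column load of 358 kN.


A = 3.1 * 4.8 = 14.88 m^2
q = P / A = 358 / 14.88
= 24.0591 kPa

24.0591 kPa


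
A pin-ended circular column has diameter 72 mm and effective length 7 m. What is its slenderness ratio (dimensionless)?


Radius of gyration r = d / 4 = 72 / 4 = 18.0 mm
L_eff = 7000.0 mm
Slenderness ratio = L / r = 7000.0 / 18.0 = 388.89 (dimensionless)

388.89 (dimensionless)


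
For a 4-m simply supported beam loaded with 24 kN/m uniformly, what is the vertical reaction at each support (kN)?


Total load = w * L = 24 * 4 = 96 kN
By symmetry, each reaction R = total / 2 = 96 / 2 = 48.0 kN

48.0 kN


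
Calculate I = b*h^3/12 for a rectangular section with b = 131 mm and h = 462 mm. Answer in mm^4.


I = b * h^3 / 12
= 131 * 462^3 / 12
= 131 * 98611128 / 12
= 1076504814.0 mm^4

1076504814.0 mm^4


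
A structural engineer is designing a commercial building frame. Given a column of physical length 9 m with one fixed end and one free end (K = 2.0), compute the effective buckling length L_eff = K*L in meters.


L_eff = K * L
= 2.0 * 9
= 18.0 m

18.0 m


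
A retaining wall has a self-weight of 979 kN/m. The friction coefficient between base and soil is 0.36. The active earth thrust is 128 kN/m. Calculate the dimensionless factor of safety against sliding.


Resisting force = mu * W = 0.36 * 979 = 352.44 kN/m
FOS = Resisting / Driving = 352.44 / 128
= 2.7534 (dimensionless)

2.7534 (dimensionless)


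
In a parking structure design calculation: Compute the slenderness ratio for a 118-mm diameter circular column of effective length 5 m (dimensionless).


Radius of gyration r = d / 4 = 118 / 4 = 29.5 mm
L_eff = 5000.0 mm
Slenderness ratio = L / r = 5000.0 / 29.5 = 169.49 (dimensionless)

169.49 (dimensionless)


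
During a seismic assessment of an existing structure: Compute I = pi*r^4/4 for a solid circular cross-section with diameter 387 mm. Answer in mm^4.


r = d / 2 = 387 / 2 = 193.5 mm
I = pi * r^4 / 4 = pi * 193.5^4 / 4
= 1101067030.83 mm^4

1101067030.83 mm^4


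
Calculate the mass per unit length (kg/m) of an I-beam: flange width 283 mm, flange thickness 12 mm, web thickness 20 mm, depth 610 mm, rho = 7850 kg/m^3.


A_flanges = 2 * 283 * 12 = 6792 mm^2
A_web = (610 - 2 * 12) * 20 = 11720 mm^2
A_total = 6792 + 11720 = 18512 mm^2 = 0.018512 m^2
Weight = rho * A = 7850 * 0.018512 = 145.3192 kg/m

145.3192 kg/m


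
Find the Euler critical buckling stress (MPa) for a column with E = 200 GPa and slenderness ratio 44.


sigma_cr = pi^2 * E / lambda^2
= 9.8696 * 200000.0 / 44^2
= 9.8696 * 200000.0 / 1936
= 1019.5872 MPa

1019.5872 MPa


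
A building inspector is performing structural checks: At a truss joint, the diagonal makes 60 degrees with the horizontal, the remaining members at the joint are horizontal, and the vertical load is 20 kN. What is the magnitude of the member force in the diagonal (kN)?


At the joint, only the diagonal has a vertical component, so vertical equilibrium gives:
F * sin(60) = 20
F = 20 / sin(60)
= 20 / 0.866025
= 23.09 kN

23.09 kN


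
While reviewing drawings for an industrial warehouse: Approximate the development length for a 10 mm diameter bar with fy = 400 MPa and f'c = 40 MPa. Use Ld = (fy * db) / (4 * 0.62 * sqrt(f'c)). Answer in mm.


Ld = (fy * db) / (4 * 0.62 * sqrt(f'c))
= (400 * 10) / (4 * 0.62 * sqrt(40))
= 4000 / 15.6849
= 255.02 mm

255.02 mm


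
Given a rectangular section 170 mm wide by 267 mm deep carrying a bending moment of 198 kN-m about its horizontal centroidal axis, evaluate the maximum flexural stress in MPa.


I = b * h^3 / 12 = 170 * 267^3 / 12 = 269650642.5 mm^4
y = h / 2 = 267 / 2 = 133.5 mm
M = 198 kN-m = 198000000.0 N-mm
sigma = M * y / I = 198000000.0 * 133.5 / 269650642.5
= 98.03 MPa

98.03 MPa


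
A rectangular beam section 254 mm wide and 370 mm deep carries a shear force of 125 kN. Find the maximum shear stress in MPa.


A = b * h = 254 * 370 = 93980 mm^2
V = 125 kN = 125000.0 N
tau_max = 1.5 * V / A = 1.5 * 125000.0 / 93980
= 1.9951 MPa

1.9951 MPa


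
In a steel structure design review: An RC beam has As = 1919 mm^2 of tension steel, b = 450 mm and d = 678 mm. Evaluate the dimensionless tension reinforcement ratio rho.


rho = As / (b * d)
= 1919 / (450 * 678)
= 1919 / 305100
= 0.00629 (dimensionless)

0.00629 (dimensionless)


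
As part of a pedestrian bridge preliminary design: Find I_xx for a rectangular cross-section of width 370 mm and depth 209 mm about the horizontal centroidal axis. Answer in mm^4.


I = b * h^3 / 12
= 370 * 209^3 / 12
= 370 * 9129329 / 12
= 281487644.17 mm^4

281487644.17 mm^4


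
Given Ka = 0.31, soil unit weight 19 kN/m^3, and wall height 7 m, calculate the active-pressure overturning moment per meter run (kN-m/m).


Pa = 0.5 * Ka * gamma * H^2
= 0.5 * 0.31 * 19 * 7^2
= 144.305 kN/m
Arm = H / 3 = 7 / 3 = 2.3333 m
Mo = Pa * arm = Pa * H / 3 = 144.305 * 7 / 3 = 336.7117 kN-m/m

336.7117 kN-m/m


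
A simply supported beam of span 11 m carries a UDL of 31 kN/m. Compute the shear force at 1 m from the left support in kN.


R_A = w * L / 2 = 31 * 11 / 2 = 170.5 kN
V(x) = R_A - w * x = 170.5 - 31 * 1
= 139.5 kN

139.5 kN


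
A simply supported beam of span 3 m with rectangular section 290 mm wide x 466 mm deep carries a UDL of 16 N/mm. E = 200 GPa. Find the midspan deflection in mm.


I = 290 * 466^3 / 12 = 2445538486.67 mm^4
L = 3000.0 mm, w = 16 N/mm, E = 200000.0 MPa
delta = 5 * w * L^4 / (384 * E * I)
= 5 * 16 * 3000.0^4 / (384 * 200000.0 * 2445538486.67)
= 0.0345 mm

0.0345 mm


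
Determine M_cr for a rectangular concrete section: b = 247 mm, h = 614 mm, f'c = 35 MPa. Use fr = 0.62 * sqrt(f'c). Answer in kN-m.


fr = 0.62 * sqrt(35) = 0.62 * 5.9161 = 3.668 MPa
I = 247 * 614^3 / 12 = 4764538280.67 mm^4
y_t = 307.0 mm
M_cr = fr * I / y_t = 3.668 * 4764538280.67 / 307.0 N-mm
= 56.9257 kN-m

56.9257 kN-m


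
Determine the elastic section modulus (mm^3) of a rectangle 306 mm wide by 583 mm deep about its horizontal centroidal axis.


S = b * h^2 / 6
= 306 * 583^2 / 6
= 306 * 339889 / 6
= 17334339.0 mm^3

17334339.0 mm^3


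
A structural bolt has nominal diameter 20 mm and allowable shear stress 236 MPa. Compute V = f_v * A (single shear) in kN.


A = pi * d^2 / 4 = pi * 20^2 / 4 = 314.1593 mm^2
V = f_v * A / 1000 = 236 * 314.1593 / 1000
= 74.1416 kN

74.1416 kN


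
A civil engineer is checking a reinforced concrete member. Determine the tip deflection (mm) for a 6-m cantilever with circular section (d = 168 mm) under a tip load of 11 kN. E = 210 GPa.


I = pi * d^4 / 64 = pi * 168^4 / 64 = 39102725.18 mm^4
L = 6000.0 mm, P = 11000.0 N, E = 210000.0 MPa
delta = P * L^3 / (3 * E * I)
= 11000.0 * 6000.0^3 / (3 * 210000.0 * 39102725.18)
= 96.4493 mm

96.4493 mm


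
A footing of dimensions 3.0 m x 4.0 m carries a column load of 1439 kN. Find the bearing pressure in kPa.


A = 3.0 * 4.0 = 12.0 m^2
q = P / A = 1439 / 12.0
= 119.9167 kPa

119.9167 kPa


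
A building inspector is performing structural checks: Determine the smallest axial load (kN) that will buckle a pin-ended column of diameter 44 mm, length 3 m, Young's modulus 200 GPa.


I = pi * d^4 / 64 = 183984.23 mm^4
L = 3000.0 mm
P_cr = pi^2 * E * I / L^2
= 9.8696 * 200000.0 * 183984.23 / 3000.0^2
= 40352.26 N = 40.3523 kN

40.3523 kN


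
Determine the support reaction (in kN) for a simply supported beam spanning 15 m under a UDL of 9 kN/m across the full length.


Total load = w * L = 9 * 15 = 135 kN
By symmetry, each reaction R = total / 2 = 135 / 2 = 67.5 kN

67.5 kN


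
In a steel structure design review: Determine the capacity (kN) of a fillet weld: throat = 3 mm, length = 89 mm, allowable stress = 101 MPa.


Strength = throat * length * allowable stress
= 3 * 89 * 101 N
= 26967 N
= 26.97 kN

26.97 kN


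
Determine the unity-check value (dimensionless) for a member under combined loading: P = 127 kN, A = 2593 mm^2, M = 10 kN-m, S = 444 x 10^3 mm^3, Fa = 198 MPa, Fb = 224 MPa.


f_a = P / A = 127000.0 / 2593 = 48.978 MPa
f_b = M / S = 10000000.0 / 444000.0 = 22.5225 MPa
Ratio = f_a / Fa + f_b / Fb
= 48.978 / 198 + 22.5225 / 224
= 0.3479 (dimensionless)

0.3479 (dimensionless)


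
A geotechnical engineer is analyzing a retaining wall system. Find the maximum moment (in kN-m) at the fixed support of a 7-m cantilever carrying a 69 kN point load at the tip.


For a cantilever with a point load at the free end:
M_max = P * L = 69 * 7 = 483 kN-m

483 kN-m


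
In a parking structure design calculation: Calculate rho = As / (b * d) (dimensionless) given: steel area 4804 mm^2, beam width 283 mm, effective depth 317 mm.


rho = As / (b * d)
= 4804 / (283 * 317)
= 4804 / 89711
= 0.05355 (dimensionless)

0.05355 (dimensionless)


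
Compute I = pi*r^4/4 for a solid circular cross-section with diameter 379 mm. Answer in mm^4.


r = d / 2 = 379 / 2 = 189.5 mm
I = pi * r^4 / 4 = pi * 189.5^4 / 4
= 1012807103.26 mm^4

1012807103.26 mm^4


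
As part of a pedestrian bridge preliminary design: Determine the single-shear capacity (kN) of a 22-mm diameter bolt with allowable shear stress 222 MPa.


A = pi * d^2 / 4 = pi * 22^2 / 4 = 380.1327 mm^2
V = f_v * A / 1000 = 222 * 380.1327 / 1000
= 84.3895 kN

84.3895 kN


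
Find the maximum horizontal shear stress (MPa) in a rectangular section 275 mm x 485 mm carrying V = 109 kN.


A = b * h = 275 * 485 = 133375 mm^2
V = 109 kN = 109000.0 N
tau_max = 1.5 * V / A = 1.5 * 109000.0 / 133375
= 1.2259 MPa

1.2259 MPa


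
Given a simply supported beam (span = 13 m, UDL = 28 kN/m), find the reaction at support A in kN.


Total load = w * L = 28 * 13 = 364 kN
By symmetry, each reaction R = total / 2 = 364 / 2 = 182.0 kN

182.0 kN


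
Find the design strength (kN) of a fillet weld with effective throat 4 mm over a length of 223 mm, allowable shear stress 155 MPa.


Strength = throat * length * allowable stress
= 4 * 223 * 155 N
= 138260 N
= 138.26 kN

138.26 kN


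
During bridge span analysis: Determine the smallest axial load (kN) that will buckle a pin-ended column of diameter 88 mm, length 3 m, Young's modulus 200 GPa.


I = pi * d^4 / 64 = 2943747.71 mm^4
L = 3000.0 mm
P_cr = pi^2 * E * I / L^2
= 9.8696 * 200000.0 * 2943747.71 / 3000.0^2
= 645636.12 N = 645.6361 kN

645.6361 kN


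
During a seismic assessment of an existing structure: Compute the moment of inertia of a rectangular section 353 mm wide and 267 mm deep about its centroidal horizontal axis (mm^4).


I = b * h^3 / 12
= 353 * 267^3 / 12
= 353 * 19034163 / 12
= 559921628.25 mm^4

559921628.25 mm^4


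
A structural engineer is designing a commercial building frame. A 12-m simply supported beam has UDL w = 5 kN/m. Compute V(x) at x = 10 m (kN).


R_A = w * L / 2 = 5 * 12 / 2 = 30.0 kN
V(x) = R_A - w * x = 30.0 - 5 * 10
= -20.0 kN

-20.0 kN


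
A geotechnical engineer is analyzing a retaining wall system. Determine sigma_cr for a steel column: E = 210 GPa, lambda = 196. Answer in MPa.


sigma_cr = pi^2 * E / lambda^2
= 9.8696 * 210000.0 / 196^2
= 9.8696 * 210000.0 / 38416
= 53.9519 MPa

53.9519 MPa


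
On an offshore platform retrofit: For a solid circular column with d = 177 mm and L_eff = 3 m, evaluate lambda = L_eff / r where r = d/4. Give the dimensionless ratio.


Radius of gyration r = d / 4 = 177 / 4 = 44.25 mm
L_eff = 3000.0 mm
Slenderness ratio = L / r = 3000.0 / 44.25 = 67.8 (dimensionless)

67.8 (dimensionless)


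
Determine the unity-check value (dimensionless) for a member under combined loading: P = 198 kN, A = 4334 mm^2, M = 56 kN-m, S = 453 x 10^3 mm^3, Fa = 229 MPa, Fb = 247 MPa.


f_a = P / A = 198000.0 / 4334 = 45.6853 MPa
f_b = M / S = 56000000.0 / 453000.0 = 123.6203 MPa
Ratio = f_a / Fa + f_b / Fb
= 45.6853 / 229 + 123.6203 / 247
= 0.7 (dimensionless)

0.7 (dimensionless)


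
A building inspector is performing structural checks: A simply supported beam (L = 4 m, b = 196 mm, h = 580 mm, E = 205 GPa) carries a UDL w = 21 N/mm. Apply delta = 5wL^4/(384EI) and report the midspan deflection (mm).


I = 196 * 580^3 / 12 = 3186829333.33 mm^4
L = 4000.0 mm, w = 21 N/mm, E = 205000.0 MPa
delta = 5 * w * L^4 / (384 * E * I)
= 5 * 21 * 4000.0^4 / (384 * 205000.0 * 3186829333.33)
= 0.1071 mm

0.1071 mm


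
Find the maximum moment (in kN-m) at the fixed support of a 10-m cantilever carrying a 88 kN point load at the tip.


For a cantilever with a point load at the free end:
M_max = P * L = 88 * 10 = 880 kN-m

880 kN-m


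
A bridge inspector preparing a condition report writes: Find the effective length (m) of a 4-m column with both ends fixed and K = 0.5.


L_eff = K * L
= 0.5 * 4
= 2.0 m

2.0 m


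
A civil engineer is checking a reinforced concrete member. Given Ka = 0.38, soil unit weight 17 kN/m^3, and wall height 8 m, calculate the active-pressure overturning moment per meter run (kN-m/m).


Pa = 0.5 * Ka * gamma * H^2
= 0.5 * 0.38 * 17 * 8^2
= 206.72 kN/m
Arm = H / 3 = 8 / 3 = 2.6667 m
Mo = Pa * arm = Pa * H / 3 = 206.72 * 8 / 3 = 551.2533 kN-m/m

551.2533 kN-m/m


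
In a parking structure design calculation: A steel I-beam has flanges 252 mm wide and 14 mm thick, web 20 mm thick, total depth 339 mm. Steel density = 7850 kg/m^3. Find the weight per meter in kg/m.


A_flanges = 2 * 252 * 14 = 7056 mm^2
A_web = (339 - 2 * 14) * 20 = 6220 mm^2
A_total = 7056 + 6220 = 13276 mm^2 = 0.013276 m^2
Weight = rho * A = 7850 * 0.013276 = 104.2166 kg/m

104.2166 kg/m


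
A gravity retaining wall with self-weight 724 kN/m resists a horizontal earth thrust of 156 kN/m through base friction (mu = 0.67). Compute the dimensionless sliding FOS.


Resisting force = mu * W = 0.67 * 724 = 485.08 kN/m
FOS = Resisting / Driving = 485.08 / 156
= 3.1095 (dimensionless)

3.1095 (dimensionless)


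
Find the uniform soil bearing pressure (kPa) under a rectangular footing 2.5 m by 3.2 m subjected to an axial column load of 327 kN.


A = 2.5 * 3.2 = 8.0 m^2
q = P / A = 327 / 8.0
= 40.875 kPa

40.875 kPa
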